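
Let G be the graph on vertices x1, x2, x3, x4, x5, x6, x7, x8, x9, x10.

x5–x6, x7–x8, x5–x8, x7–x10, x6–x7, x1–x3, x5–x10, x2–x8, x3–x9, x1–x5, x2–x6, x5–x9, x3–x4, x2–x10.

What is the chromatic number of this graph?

2

x2 and x10 are adjacent, so at least 2 colors are needed.
One proper 2-coloring: x1=blue, x2=red, x3=red, x4=blue, x5=red, x6=blue, x7=red, x8=blue, x9=blue, x10=blue. No two adjacent vertices share a color.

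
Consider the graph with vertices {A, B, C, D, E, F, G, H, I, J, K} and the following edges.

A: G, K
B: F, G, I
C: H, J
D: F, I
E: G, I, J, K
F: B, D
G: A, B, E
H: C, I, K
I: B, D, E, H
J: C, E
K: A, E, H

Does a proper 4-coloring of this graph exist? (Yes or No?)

The chromatic number is 3. The cycle C-H-I-E-J-C has odd length 5, so it cannot be 2-colored; at least 3 colors are needed.
3 colors suffice: color red → {C, F, G, I, K}; color blue → {A, B, D, E, H}; color green → {J}.
Since 4 ≥ 3, a proper 4-coloring certainly exists.

Yes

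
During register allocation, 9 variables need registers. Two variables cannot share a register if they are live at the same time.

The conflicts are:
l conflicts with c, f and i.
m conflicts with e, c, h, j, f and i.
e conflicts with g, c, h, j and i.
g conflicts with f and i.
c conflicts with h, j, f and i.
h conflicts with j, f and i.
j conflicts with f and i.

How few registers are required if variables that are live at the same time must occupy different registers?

6

m, e, c, h, j, i all conflict with each other, so at least 6 registers are needed.
6 registers suffice: register 1 → {g, c}; register 2 → {f, i}; register 3 → {l, h}; register 4 → {j}; register 5 → {e}; register 6 → {m}. Each listed conflict is separated.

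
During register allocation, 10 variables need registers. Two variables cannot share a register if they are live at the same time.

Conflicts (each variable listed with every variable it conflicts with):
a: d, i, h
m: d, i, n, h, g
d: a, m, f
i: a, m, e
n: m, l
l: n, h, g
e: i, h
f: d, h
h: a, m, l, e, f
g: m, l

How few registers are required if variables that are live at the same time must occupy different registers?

2

l and g conflict, so at least 2 registers are needed.
2 registers suffice: register 1 → {a, m, l, e, f}; register 2 → {d, i, n, h, g}. No two conflicting variables share a register.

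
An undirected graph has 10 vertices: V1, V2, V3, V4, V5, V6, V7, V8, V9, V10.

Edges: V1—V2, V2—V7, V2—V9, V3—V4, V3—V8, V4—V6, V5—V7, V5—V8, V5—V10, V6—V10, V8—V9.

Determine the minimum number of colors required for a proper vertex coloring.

The cycle V8-V9-V2-V7-V5-V8 has odd length 5, so it cannot be 2-colored; at least 3 colors are needed.
3 colors suffice: V1=2, V2=1, V3=2, V4=1, V5=2, V6=2, V7=3, V8=1, V9=2, V10=1. No two adjacent vertices share a color.

3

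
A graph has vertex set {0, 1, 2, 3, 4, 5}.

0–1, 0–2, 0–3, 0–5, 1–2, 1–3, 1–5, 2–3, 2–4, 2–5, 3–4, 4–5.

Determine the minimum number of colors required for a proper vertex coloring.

0, 1, 2, 5 are pairwise adjacent (a clique of size 4), so at least 4 colors are needed.
A valid assignment using 4 colors: 0=yellow, 1=green, 2=red, 3=blue, 4=green, 5=blue. No two adjacent vertices share a color.

4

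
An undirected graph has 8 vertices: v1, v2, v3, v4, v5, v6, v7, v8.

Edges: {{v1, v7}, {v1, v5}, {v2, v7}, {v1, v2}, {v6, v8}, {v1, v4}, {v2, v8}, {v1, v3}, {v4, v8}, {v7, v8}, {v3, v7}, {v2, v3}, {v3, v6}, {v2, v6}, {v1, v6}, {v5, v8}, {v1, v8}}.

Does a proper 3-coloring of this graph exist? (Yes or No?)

No

v1, v2, v7, v8 are mutually adjacent (a clique of size 4), so at least 4 colors are needed.
So 3 colors are not enough.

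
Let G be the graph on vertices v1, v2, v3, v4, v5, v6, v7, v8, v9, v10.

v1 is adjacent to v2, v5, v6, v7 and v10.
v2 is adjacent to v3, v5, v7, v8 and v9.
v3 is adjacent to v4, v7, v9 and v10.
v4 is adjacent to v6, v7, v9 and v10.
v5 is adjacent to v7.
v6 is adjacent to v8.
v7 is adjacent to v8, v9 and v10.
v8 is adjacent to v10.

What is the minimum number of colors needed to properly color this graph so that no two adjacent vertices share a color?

4

v3, v4, v7, v9 are pairwise adjacent (a clique of size 4), so at least 4 colors are needed.
4 colors suffice: color 1 → {v6, v7}; color 2 → {v2, v4}; color 3 → {v1, v3, v8}; color 4 → {v5, v9, v10}. Every edge joins two different colors.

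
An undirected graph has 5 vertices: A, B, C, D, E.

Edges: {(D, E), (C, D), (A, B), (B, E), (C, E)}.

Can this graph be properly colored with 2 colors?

No

C, D, E are pairwise adjacent, so at least 3 colors are needed.
So 2 colors are not enough.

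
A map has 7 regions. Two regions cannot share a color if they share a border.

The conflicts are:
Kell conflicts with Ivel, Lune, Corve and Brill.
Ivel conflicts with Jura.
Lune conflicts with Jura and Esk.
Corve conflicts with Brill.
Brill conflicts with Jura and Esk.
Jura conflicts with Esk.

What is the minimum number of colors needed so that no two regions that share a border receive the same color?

Kell, Corve, Brill pairwise conflict, so at least 3 colors are needed.
3 colors suffice: color 1 → {Ivel, Lune, Brill}; color 2 → {Kell, Jura}; color 3 → {Corve, Esk}. Each listed conflict is separated.

3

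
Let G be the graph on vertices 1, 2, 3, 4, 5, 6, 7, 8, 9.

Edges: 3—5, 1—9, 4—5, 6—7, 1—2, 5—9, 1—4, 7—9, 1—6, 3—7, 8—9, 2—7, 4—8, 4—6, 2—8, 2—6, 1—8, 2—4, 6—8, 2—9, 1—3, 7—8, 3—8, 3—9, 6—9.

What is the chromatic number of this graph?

5

2, 6, 7, 8, 9 form a clique, so at least 5 colors are needed.
5 colors suffice: color red → {4, 9}; color blue → {5, 8}; color green → {1, 7}; color yellow → {3, 6}; color purple → {2}. No two adjacent vertices share a color.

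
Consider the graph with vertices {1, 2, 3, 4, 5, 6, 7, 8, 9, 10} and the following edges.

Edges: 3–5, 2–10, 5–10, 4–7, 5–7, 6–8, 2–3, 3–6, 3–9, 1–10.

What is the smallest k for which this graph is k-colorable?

2 and 3 are adjacent, so at least 2 colors are needed.
2 colors suffice: color red → {3, 7, 8, 10}; color blue → {1, 2, 4, 5, 6, 9}. Each edge has distinct colors on its endpoints.

2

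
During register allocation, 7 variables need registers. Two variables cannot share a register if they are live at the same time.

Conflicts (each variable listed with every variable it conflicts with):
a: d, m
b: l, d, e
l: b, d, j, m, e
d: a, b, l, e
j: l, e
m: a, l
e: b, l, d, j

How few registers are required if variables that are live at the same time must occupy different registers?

b, l, d, e pairwise conflict, so at least 4 registers are needed.
4 registers suffice: a=1, b=4, l=1, d=2, j=2, m=2, e=3. No two conflicting variables share a register.

4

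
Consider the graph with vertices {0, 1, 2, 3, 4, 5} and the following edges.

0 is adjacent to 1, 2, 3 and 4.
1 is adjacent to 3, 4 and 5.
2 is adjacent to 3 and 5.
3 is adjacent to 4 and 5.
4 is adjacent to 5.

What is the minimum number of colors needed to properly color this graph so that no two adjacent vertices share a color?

4

0, 1, 3, 4 form a clique, so at least 4 colors are needed.
4 colors suffice: color a → {3}; color b → {2, 4}; color c → {0, 5}; color d → {1}. Each edge has distinct colors on its endpoints.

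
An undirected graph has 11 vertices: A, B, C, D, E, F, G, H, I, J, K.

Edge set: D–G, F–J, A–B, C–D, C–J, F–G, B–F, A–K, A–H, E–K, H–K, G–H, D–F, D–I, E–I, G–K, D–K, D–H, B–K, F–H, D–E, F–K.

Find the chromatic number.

D, F, G, H, K are pairwise adjacent (a clique of size 5), so at least 5 colors are needed.
5 colors suffice: color red → {A, D, J}; color blue → {C, I, K}; color green → {E, F}; color yellow → {B, H}; color purple → {G}. No two adjacent vertices share a color.

5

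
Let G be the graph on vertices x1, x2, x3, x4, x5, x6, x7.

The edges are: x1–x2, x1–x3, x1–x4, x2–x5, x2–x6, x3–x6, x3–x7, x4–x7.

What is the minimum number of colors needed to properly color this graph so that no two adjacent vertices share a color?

x3 and x7 are adjacent, so at least 2 colors are needed.
A valid assignment using 2 colors: x1=B, x2=R, x3=R, x4=R, x5=B, x6=B, x7=B. Each edge has distinct colors on its endpoints.

2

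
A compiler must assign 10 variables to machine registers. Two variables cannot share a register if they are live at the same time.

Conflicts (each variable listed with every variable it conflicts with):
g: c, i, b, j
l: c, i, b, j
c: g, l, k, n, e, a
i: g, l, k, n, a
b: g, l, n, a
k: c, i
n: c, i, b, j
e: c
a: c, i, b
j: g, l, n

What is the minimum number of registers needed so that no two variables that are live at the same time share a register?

i and k conflict, so at least 2 registers are needed.
2 registers suffice: register 1 → {c, i, b, j}; register 2 → {g, l, k, n, e, a}. No two conflicting variables share a register.

2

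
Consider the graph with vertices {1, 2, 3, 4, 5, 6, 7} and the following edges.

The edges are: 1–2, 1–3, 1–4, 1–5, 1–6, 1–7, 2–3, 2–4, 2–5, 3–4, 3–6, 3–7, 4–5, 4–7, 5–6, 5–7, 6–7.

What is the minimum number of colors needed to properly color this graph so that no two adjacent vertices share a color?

1, 4, 5, 7 form a clique, so at least 4 colors are needed.
4 colors suffice: color a → {1}; color b → {2, 7}; color c → {3, 5}; color d → {4, 6}. No two adjacent vertices share a color.

4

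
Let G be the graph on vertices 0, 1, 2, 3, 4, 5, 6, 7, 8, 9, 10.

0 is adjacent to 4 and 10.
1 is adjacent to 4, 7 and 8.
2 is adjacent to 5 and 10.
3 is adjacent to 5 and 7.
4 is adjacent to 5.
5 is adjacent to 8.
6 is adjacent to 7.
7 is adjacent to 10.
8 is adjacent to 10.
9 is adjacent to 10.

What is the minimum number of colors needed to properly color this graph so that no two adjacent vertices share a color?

The cycle 2-10-0-4-5-2 has odd length 5, so it cannot be 2-colored; at least 3 colors are needed.
3 colors suffice: color a → {1, 5, 6, 10}; color b → {2, 4, 7, 8, 9}; color c → {0, 3}. No two adjacent vertices share a color.

3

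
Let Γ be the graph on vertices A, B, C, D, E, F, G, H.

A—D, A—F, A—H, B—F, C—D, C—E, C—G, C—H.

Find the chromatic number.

C and E are adjacent, so at least 2 colors are needed.
2 colors suffice: color 1 → {A, B, C}; color 2 → {D, E, F, G, H}. No two adjacent vertices share a color.

2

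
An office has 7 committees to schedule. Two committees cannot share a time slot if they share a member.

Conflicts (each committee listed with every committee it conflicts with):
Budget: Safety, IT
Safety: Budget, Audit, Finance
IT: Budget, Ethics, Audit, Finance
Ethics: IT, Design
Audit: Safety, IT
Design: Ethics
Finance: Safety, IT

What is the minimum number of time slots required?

2

IT and Ethics conflict, so at least 2 time slots are needed.
Using 2 time slots: Budget=2, Safety=1, IT=1, Ethics=2, Audit=2, Design=1, Finance=2. Each listed conflict is separated.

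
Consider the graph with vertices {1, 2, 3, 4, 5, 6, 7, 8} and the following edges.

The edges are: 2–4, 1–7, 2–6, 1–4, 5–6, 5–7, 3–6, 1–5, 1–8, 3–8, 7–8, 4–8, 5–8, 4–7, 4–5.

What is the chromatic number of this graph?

5

1, 4, 5, 7, 8 are mutually adjacent (a clique of size 5), so at least 5 colors are needed.
5 colors suffice: color red → {6, 8}; color blue → {3, 4}; color green → {2, 5}; color yellow → {7}; color purple → {1}. Each edge has distinct colors on its endpoints.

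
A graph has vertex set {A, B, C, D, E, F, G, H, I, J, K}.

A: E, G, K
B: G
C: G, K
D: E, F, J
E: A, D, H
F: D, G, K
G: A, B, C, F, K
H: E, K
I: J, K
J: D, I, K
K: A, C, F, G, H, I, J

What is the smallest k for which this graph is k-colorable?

A, G, K are pairwise adjacent, so at least 3 colors are needed.
A valid assignment using 3 colors: A=green, B=red, C=green, D=blue, E=red, F=green, G=blue, H=blue, I=blue, J=green, K=red. Every edge joins two different colors.

3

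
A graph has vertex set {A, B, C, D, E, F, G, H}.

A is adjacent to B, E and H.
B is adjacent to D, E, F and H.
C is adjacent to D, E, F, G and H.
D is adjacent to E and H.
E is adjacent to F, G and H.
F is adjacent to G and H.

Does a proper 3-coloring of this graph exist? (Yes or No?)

No

B, E, F, H are mutually adjacent (a clique of size 4), so at least 4 colors are needed.
So 3 colors are not enough.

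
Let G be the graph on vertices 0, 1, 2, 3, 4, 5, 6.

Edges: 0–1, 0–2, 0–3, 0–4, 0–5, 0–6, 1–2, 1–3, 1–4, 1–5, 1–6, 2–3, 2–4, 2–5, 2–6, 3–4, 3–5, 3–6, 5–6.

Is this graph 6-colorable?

Yes

The chromatic number is 6. 0, 1, 2, 3, 5, 6 are mutually adjacent (a clique of size 6), so at least 6 colors are needed.
6 colors suffice: color a → {3}; color b → {1}; color c → {0}; color d → {2}; color e → {4, 6}; color f → {5}.
That is already a proper 6-coloring.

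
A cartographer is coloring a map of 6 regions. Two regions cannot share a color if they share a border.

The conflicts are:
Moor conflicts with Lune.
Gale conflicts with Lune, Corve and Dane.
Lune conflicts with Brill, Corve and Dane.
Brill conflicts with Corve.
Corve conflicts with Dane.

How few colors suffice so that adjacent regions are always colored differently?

Gale, Lune, Corve, Dane all conflict with each other, so at least 4 colors are needed.
4 colors suffice: color 1 → {Lune}; color 2 → {Moor, Corve}; color 3 → {Brill, Dane}; color 4 → {Gale}. Every pair that conflicts lands in different colors.

4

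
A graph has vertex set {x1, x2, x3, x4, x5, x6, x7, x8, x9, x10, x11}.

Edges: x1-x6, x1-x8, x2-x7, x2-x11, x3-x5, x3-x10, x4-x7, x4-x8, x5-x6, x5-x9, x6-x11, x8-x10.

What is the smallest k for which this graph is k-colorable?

3

The cycle x6-x11-x2-x7-x4-x8-x1-x6 has odd length 7, so it cannot be 2-colored; at least 3 colors are needed.
3 colors suffice: color 1 → {x5, x7, x8, x11}; color 2 → {x2, x3, x4, x6, x9}; color 3 → {x1, x10}. Each edge has distinct colors on its endpoints.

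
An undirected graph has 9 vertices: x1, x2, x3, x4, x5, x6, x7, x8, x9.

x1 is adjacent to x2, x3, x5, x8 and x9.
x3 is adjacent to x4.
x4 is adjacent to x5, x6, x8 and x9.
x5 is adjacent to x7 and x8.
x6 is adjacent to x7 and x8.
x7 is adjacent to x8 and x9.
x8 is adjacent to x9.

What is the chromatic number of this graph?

3

x1, x8, x9 are pairwise adjacent, so at least 3 colors are needed.
3 colors suffice: color red → {x2, x3, x8}; color blue → {x1, x4, x7}; color green → {x5, x6, x9}. No two adjacent vertices share a color.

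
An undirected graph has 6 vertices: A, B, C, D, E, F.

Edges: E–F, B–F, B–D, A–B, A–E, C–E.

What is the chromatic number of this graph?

2

C and E are adjacent, so at least 2 colors are needed.
2 colors suffice: color red → {B, E}; color blue → {A, C, D, F}. No two adjacent vertices share a color.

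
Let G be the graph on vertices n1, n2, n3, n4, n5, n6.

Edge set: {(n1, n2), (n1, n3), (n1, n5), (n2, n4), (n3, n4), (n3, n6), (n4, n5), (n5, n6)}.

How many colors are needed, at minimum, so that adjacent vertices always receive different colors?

n1 and n5 are adjacent, so at least 2 colors are needed.
2 colors suffice: color red → {n2, n3, n5}; color blue → {n1, n4, n6}. No two adjacent vertices share a color.

2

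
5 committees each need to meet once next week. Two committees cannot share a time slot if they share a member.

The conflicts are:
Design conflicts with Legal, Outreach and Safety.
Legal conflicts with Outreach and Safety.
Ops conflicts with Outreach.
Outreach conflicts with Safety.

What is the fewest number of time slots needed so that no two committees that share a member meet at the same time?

4

Design, Legal, Outreach, Safety pairwise conflict, so at least 4 time slots are needed.
4 time slots suffice: Design=4, Legal=3, Ops=2, Outreach=1, Safety=2. Each listed conflict is separated.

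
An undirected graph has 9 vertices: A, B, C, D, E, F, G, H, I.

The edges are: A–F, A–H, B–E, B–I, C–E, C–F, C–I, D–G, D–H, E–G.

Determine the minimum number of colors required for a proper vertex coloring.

The cycle E-C-F-A-H-D-G-E has odd length 7, so it cannot be 2-colored; at least 3 colors are needed.
3 colors suffice: color 1 → {A, D, E, I}; color 2 → {B, C, G, H}; color 3 → {F}. No two adjacent vertices share a color.

3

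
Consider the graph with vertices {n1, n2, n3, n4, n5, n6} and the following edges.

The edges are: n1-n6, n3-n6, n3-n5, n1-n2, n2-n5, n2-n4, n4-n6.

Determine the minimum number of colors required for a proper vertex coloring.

The cycle n2-n5-n3-n6-n1-n2 has odd length 5, so it cannot be 2-colored; at least 3 colors are needed.
3 colors suffice: color 1 → {n2, n6}; color 2 → {n1, n3, n4}; color 3 → {n5}. Every edge joins two different colors.

3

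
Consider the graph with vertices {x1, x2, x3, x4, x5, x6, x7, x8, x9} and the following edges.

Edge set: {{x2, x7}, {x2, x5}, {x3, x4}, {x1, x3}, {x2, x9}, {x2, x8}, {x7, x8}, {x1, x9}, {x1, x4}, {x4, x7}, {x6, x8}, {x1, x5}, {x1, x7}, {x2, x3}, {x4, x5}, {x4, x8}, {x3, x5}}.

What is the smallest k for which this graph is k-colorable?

x1, x3, x4, x5 are mutually adjacent (a clique of size 4), so at least 4 colors are needed.
One proper 4-coloring: x1=2, x2=1, x3=3, x4=1, x5=4, x6=1, x7=3, x8=2, x9=3. Each edge has distinct colors on its endpoints.

4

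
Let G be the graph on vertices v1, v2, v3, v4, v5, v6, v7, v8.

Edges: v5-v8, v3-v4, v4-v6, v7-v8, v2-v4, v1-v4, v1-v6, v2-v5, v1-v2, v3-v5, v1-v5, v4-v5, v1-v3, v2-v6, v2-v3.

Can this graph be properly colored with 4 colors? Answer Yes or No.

No

v1, v2, v3, v4, v5 form a clique, so at least 5 colors are needed.
So 4 colors are not enough.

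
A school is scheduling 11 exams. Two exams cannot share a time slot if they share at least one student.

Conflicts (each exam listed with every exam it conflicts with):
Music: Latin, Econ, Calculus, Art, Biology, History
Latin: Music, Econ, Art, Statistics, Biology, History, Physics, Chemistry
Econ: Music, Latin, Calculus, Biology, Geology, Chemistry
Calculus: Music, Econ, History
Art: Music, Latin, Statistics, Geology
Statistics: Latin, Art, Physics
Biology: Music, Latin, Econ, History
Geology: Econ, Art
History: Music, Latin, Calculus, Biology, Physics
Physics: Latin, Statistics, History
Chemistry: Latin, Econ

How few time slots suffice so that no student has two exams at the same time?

Music, Latin, Econ, Biology all conflict with each other, so at least 4 time slots are needed.
4 time slots suffice: Music=3, Latin=1, Econ=2, Calculus=1, Art=2, Statistics=4, Biology=4, Geology=1, History=2, Physics=3, Chemistry=3. Each listed conflict is separated.

4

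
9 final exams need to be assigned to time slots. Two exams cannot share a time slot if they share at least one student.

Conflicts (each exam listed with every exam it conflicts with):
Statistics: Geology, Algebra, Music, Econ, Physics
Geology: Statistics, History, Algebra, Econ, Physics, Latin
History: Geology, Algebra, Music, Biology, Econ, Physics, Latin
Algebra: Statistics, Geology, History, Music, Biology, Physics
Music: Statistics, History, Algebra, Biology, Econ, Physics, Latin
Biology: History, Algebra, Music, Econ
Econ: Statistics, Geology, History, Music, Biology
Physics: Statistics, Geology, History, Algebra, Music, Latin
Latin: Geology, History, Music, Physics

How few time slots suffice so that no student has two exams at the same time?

Statistics, Algebra, Music, Physics all conflict with each other, so at least 4 time slots are needed.
4 time slots suffice: Statistics=2, Geology=1, History=2, Algebra=4, Music=1, Biology=3, Econ=4, Physics=3, Latin=4. No two conflicting exams share a time slot.

4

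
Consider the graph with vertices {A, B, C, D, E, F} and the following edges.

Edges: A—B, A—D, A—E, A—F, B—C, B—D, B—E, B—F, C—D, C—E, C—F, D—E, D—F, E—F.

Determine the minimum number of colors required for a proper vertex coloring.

5

B, C, D, E, F are pairwise adjacent (a clique of size 5), so at least 5 colors are needed.
5 colors suffice: color 1 → {B}; color 2 → {E}; color 3 → {F}; color 4 → {D}; color 5 → {A, C}. Every edge joins two different colors.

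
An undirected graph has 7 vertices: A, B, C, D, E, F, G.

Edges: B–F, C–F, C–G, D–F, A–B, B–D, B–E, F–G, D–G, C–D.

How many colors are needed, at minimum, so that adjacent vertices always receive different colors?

4

C, D, F, G are mutually adjacent (a clique of size 4), so at least 4 colors are needed.
4 colors suffice: color 1 → {A, D, E}; color 2 → {F}; color 3 → {B, G}; color 4 → {C}. Every edge joins two different colors.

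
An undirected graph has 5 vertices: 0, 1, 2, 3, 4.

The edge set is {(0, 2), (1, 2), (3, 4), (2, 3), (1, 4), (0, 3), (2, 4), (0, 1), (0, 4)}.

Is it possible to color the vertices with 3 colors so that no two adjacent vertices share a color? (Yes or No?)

No

0, 1, 2, 4 are mutually adjacent (a clique of size 4), so at least 4 colors are needed.
So 3 colors are not enough.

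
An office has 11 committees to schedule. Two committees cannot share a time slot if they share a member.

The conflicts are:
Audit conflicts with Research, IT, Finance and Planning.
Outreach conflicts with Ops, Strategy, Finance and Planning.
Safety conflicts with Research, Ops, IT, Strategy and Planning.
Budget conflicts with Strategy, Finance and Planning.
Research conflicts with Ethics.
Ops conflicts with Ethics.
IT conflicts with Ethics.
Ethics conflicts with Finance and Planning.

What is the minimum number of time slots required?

Audit and Research conflict, so at least 2 time slots are needed.
2 time slots suffice: time slot 1 → {Audit, Outreach, Safety, Budget, Ethics}; time slot 2 → {Research, Ops, IT, Strategy, Finance, Planning}. Every pair that conflicts lands in different time slots.

2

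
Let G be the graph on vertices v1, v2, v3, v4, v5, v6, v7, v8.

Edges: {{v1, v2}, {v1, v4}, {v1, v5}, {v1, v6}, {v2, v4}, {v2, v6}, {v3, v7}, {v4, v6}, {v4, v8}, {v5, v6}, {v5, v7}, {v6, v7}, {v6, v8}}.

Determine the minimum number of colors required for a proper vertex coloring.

v1, v2, v4, v6 form a clique, so at least 4 colors are needed.
4 colors suffice: v1=3, v2=4, v3=1, v4=2, v5=2, v6=1, v7=3, v8=3. No two adjacent vertices share a color.

4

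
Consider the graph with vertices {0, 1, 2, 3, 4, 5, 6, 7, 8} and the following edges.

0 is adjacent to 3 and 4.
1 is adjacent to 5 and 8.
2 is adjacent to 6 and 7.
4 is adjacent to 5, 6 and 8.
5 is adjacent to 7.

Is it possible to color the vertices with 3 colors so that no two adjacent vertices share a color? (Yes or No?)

The chromatic number is 3. The cycle 7-5-4-6-2-7 has odd length 5, so it cannot be 2-colored; at least 3 colors are needed.
3 colors suffice: 0=blue, 1=red, 2=green, 3=red, 4=red, 5=blue, 6=blue, 7=red, 8=blue.
That is already a proper 3-coloring.

Yes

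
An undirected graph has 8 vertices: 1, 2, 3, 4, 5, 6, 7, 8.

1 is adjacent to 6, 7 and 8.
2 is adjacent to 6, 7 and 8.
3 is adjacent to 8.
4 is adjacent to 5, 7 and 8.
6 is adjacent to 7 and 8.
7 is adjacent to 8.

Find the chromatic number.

2, 6, 7, 8 are mutually adjacent (a clique of size 4), so at least 4 colors are needed.
One proper 4-coloring: 1=yellow, 2=yellow, 3=blue, 4=green, 5=red, 6=green, 7=blue, 8=red. Each edge has distinct colors on its endpoints.

4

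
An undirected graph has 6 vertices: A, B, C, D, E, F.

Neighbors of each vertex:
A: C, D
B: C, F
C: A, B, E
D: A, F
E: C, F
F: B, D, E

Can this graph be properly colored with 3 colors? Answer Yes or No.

Yes

The chromatic number is 3. The cycle D-F-E-C-A-D has odd length 5, so it cannot be 2-colored; at least 3 colors are needed.
One proper 3-coloring: A=3, B=2, C=1, D=2, E=2, F=1.
That is already a proper 3-coloring.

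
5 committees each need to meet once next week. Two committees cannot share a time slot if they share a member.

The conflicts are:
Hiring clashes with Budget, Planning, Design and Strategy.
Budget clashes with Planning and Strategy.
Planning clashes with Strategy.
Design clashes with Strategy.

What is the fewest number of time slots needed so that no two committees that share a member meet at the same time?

4

Hiring, Budget, Planning, Strategy all conflict with each other, so at least 4 time slots are needed.
A valid assignment using 4 time slots: Hiring=1, Budget=4, Planning=3, Design=3, Strategy=2. No two conflicting committees share a time slot.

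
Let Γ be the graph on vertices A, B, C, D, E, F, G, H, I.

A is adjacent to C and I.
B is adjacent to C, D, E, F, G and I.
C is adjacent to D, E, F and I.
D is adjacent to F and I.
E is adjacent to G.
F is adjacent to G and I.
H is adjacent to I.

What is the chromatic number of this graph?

B, C, D, F, I are mutually adjacent (a clique of size 5), so at least 5 colors are needed.
5 colors suffice: color 1 → {G, I}; color 2 → {A, B, H}; color 3 → {C}; color 4 → {E, F}; color 5 → {D}. Each edge has distinct colors on its endpoints.

5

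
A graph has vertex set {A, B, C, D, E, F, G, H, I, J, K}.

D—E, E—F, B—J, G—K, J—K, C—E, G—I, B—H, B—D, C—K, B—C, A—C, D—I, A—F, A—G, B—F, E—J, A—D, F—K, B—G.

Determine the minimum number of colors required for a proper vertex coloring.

B and D are adjacent, so at least 2 colors are needed.
A valid assignment using 2 colors: A=1, B=1, C=2, D=2, E=1, F=2, G=2, H=2, I=1, J=2, K=1. Every edge joins two different colors.

2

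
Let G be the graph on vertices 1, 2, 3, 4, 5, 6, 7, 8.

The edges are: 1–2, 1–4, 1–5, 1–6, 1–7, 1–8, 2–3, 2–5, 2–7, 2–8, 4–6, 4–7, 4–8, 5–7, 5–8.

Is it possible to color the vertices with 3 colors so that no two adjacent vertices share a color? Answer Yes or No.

No

1, 2, 5, 8 form a clique, so at least 4 colors are needed.
So 3 colors are not enough.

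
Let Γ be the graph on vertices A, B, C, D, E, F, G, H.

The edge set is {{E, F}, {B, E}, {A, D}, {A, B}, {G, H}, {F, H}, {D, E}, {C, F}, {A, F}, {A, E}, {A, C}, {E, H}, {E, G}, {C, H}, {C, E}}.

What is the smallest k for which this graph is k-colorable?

A, C, E, F form a clique, so at least 4 colors are needed.
4 colors suffice: color 1 → {E}; color 2 → {A, H}; color 3 → {B, C, D, G}; color 4 → {F}. Every edge joins two different colors.

4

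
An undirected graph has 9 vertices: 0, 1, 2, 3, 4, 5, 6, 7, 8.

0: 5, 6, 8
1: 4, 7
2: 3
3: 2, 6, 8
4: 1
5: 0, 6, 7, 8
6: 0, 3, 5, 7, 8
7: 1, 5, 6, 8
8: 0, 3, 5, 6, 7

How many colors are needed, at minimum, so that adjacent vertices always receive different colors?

4

0, 5, 6, 8 are mutually adjacent (a clique of size 4), so at least 4 colors are needed.
4 colors suffice: color a → {1, 2, 6}; color b → {4, 8}; color c → {0, 3, 7}; color d → {5}. No two adjacent vertices share a color.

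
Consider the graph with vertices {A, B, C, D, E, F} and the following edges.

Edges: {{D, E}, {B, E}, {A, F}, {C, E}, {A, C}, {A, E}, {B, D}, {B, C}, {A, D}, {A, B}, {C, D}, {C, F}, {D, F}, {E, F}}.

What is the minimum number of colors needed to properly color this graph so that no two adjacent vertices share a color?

5

A, C, D, E, F are mutually adjacent (a clique of size 5), so at least 5 colors are needed.
5 colors suffice: color 1 → {D}; color 2 → {C}; color 3 → {E}; color 4 → {A}; color 5 → {B, F}. Each edge has distinct colors on its endpoints.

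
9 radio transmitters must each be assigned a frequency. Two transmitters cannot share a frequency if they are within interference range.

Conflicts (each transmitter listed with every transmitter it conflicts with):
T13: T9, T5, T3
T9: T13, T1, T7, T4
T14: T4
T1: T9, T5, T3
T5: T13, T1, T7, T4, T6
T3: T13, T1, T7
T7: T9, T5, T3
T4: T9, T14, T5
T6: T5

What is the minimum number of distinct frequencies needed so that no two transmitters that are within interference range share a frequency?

2

T5 and T6 conflict, so at least 2 frequencies are needed.
2 frequencies suffice: frequency 1 → {T9, T14, T5, T3}; frequency 2 → {T13, T1, T7, T4, T6}. No two conflicting transmitters share a frequency.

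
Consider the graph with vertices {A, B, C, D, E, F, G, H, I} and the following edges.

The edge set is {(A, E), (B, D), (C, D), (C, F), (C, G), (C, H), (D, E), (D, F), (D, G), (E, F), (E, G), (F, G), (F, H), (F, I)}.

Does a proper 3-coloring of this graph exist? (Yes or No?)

D, E, F, G form a clique, so at least 4 colors are needed.
So 3 colors are not enough.

No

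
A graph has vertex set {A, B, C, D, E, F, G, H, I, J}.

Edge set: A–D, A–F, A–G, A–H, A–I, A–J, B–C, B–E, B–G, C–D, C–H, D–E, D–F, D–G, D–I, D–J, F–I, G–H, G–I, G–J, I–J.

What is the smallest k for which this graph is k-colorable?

A, D, G, I, J form a clique, so at least 5 colors are needed.
One proper 5-coloring: A=2, B=1, C=2, D=1, E=2, F=3, G=3, H=1, I=4, J=5. Every edge joins two different colors.

5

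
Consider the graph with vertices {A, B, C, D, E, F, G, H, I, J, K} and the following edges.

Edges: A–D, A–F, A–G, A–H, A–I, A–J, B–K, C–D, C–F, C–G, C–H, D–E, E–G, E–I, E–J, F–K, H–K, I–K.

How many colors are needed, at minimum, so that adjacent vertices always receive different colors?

2

C and F are adjacent, so at least 2 colors are needed.
One proper 2-coloring: A=1, B=2, C=1, D=2, E=1, F=2, G=2, H=2, I=2, J=2, K=1. No two adjacent vertices share a color.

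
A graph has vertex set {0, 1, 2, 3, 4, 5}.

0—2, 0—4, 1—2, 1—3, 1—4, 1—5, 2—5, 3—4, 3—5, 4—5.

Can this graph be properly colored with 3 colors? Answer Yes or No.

No

1, 3, 4, 5 are mutually adjacent (a clique of size 4), so at least 4 colors are needed.
So 3 colors are not enough.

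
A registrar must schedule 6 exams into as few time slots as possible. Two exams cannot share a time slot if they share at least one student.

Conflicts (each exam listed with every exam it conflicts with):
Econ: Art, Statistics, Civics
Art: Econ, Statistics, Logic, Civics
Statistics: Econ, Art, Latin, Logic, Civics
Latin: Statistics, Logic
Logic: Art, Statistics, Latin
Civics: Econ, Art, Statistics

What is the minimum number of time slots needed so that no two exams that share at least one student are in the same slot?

Econ, Art, Statistics, Civics are mutually in conflict, so at least 4 time slots are needed.
4 time slots suffice: time slot 1 → {Statistics}; time slot 2 → {Art, Latin}; time slot 3 → {Logic, Civics}; time slot 4 → {Econ}. Each listed conflict is separated.

4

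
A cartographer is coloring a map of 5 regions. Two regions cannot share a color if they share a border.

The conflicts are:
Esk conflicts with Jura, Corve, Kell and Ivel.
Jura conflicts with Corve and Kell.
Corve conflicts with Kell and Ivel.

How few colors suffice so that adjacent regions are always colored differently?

Esk, Jura, Corve, Kell pairwise conflict, so at least 4 colors are needed.
A valid assignment using 4 colors: Esk=1, Jura=3, Corve=2, Kell=4, Ivel=3. Every pair that conflicts lands in different colors.

4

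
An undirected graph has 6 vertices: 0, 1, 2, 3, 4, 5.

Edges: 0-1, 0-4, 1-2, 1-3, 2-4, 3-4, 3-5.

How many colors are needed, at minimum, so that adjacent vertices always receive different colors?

3 and 5 are adjacent, so at least 2 colors are needed.
2 colors suffice: color a → {0, 2, 3}; color b → {1, 4, 5}. No two adjacent vertices share a color.

2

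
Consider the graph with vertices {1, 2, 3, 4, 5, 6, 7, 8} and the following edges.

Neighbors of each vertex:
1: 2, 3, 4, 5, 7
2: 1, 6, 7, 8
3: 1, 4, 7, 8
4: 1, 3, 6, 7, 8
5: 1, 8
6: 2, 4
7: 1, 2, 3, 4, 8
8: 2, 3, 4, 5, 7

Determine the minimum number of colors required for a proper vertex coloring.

3, 4, 7, 8 are pairwise adjacent (a clique of size 4), so at least 4 colors are needed.
A valid assignment using 4 colors: 1=red, 2=blue, 3=yellow, 4=blue, 5=blue, 6=red, 7=green, 8=red. Each edge has distinct colors on its endpoints.

4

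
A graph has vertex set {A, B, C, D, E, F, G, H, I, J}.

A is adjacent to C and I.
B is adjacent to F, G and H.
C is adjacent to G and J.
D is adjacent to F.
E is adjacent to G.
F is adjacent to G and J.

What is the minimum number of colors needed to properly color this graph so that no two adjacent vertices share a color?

3

B, F, G form a triangle, so at least 3 colors are needed.
3 colors suffice: color 1 → {C, E, F, H, I}; color 2 → {A, D, G, J}; color 3 → {B}. Each edge has distinct colors on its endpoints.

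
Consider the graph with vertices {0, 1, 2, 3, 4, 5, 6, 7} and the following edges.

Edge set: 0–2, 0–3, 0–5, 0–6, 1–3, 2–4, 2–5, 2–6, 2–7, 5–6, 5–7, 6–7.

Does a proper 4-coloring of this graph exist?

The chromatic number is 4. 0, 2, 5, 6 are pairwise adjacent (a clique of size 4), so at least 4 colors are needed.
4 colors suffice: color red → {2, 3}; color blue → {0, 1, 4, 7}; color green → {5}; color yellow → {6}.
That is already a proper 4-coloring.

Yes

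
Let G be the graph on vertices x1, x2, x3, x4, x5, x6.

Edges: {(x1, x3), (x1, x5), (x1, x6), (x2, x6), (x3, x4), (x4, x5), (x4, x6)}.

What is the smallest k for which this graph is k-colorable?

2

x2 and x6 are adjacent, so at least 2 colors are needed.
One proper 2-coloring: x1=blue, x2=blue, x3=red, x4=blue, x5=red, x6=red. Every edge joins two different colors.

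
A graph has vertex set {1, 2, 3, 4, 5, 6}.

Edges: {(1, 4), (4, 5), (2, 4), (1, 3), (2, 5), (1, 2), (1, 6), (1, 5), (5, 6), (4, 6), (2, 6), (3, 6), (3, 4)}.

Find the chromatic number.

5

1, 2, 4, 5, 6 are pairwise adjacent (a clique of size 5), so at least 5 colors are needed.
One proper 5-coloring: 1=a, 2=d, 3=d, 4=c, 5=e, 6=b. Each edge has distinct colors on its endpoints.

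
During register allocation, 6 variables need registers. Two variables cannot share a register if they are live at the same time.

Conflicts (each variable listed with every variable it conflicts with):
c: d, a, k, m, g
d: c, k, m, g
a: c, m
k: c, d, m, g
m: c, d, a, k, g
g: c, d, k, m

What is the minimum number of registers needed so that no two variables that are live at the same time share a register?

5

c, d, k, m, g are mutually in conflict, so at least 5 registers are needed.
Using 5 registers: c=1, d=3, a=3, k=5, m=2, g=4. No two conflicting variables share a register.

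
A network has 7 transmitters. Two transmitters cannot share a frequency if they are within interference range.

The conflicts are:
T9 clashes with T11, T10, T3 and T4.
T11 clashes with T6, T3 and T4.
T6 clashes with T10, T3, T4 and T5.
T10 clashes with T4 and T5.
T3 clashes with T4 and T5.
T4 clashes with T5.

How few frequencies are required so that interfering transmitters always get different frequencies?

T6, T10, T4, T5 are mutually in conflict, so at least 4 frequencies are needed.
4 frequencies suffice: T9=2, T11=4, T6=2, T10=3, T3=3, T4=1, T5=4. No two conflicting transmitters share a frequency.

4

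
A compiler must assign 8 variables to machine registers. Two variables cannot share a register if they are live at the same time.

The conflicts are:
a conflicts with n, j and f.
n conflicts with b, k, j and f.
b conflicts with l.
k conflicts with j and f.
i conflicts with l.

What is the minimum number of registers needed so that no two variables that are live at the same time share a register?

3

n, k, j are mutually in conflict, so at least 3 registers are needed.
Using 3 registers: a=3, n=1, b=2, k=3, i=2, l=1, j=2, f=2. Each listed conflict is separated.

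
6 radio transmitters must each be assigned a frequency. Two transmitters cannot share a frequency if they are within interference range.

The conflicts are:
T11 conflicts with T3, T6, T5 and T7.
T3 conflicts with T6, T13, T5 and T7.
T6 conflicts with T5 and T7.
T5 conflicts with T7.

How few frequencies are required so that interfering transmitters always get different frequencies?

T11, T3, T6, T5, T7 all conflict with each other, so at least 5 frequencies are needed.
5 frequencies suffice: T11=4, T3=1, T6=3, T13=2, T5=5, T7=2. Every pair that conflicts lands in different frequencies.

5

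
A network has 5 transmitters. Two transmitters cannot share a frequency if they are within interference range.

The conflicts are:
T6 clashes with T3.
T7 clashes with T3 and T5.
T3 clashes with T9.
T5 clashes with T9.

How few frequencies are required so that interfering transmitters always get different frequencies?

T5 and T9 conflict, so at least 2 frequencies are needed.
2 frequencies suffice: frequency 1 → {T3, T5}; frequency 2 → {T6, T7, T9}. Each listed conflict is separated.

2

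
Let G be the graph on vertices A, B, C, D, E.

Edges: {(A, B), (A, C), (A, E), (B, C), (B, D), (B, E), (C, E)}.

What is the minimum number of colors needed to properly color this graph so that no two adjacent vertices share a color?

4

A, B, C, E form a clique, so at least 4 colors are needed.
4 colors suffice: A=3, B=1, C=2, D=2, E=4. Every edge joins two different colors.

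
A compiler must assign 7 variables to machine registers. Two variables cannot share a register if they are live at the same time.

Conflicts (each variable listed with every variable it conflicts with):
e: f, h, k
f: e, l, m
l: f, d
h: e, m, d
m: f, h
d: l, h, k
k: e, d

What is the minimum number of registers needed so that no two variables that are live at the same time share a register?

The cycle d-k-e-f-l-d has odd length 5, so it cannot be 2-colored; at least 3 registers are needed.
3 registers suffice: register 1 → {e, m, d}; register 2 → {f, h, k}; register 3 → {l}. No two conflicting variables share a register.

3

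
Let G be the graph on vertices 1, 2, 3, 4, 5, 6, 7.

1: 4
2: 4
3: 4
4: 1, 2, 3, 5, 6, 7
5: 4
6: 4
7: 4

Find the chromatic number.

2

4 and 6 are adjacent, so at least 2 colors are needed.
One proper 2-coloring: 1=blue, 2=blue, 3=blue, 4=red, 5=blue, 6=blue, 7=blue. No two adjacent vertices share a color.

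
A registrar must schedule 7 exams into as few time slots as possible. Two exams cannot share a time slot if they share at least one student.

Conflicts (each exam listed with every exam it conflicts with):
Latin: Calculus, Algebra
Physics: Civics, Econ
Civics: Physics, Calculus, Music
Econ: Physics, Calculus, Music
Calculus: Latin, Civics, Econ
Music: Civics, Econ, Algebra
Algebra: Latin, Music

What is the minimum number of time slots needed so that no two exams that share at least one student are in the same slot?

3

The cycle Algebra-Music-Econ-Calculus-Latin-Algebra has odd length 5, so it cannot be 2-colored; at least 3 time slots are needed.
3 time slots suffice: time slot 1 → {Civics, Econ, Algebra}; time slot 2 → {Physics, Calculus, Music}; time slot 3 → {Latin}. Each listed conflict is separated.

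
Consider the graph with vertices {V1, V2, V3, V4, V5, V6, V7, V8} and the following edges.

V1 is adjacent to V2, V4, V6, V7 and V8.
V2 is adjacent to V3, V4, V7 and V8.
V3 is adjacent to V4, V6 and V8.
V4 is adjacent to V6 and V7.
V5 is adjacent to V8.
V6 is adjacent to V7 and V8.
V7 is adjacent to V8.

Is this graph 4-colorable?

The chromatic number is 4. V1, V2, V4, V7 are mutually adjacent (a clique of size 4), so at least 4 colors are needed.
One proper 4-coloring: V1=blue, V2=yellow, V3=blue, V4=red, V5=blue, V6=yellow, V7=green, V8=red.
That is already a proper 4-coloring.

Yes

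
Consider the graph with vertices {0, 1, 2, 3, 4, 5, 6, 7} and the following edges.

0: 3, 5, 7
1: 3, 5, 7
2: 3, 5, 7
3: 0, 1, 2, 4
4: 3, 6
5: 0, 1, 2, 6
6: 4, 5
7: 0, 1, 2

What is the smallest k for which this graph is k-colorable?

3

The cycle 2-5-6-4-3-2 has odd length 5, so it cannot be 2-colored; at least 3 colors are needed.
One proper 3-coloring: 0=blue, 1=blue, 2=blue, 3=red, 4=green, 5=red, 6=blue, 7=red. Each edge has distinct colors on its endpoints.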